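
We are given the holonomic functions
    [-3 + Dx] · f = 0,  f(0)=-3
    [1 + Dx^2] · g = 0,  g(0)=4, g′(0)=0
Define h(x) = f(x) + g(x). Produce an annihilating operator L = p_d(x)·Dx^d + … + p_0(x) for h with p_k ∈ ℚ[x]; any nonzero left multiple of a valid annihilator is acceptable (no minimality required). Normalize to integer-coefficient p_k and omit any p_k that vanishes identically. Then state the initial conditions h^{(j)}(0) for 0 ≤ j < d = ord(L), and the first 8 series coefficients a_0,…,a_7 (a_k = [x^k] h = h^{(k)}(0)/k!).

f: a_k = -3, -9, -27/2, -27/2, -81/8, -243/40, -243/80, -729/560, …
g: a_k = 4, 0, -2, 0, 1/6, 0, -1/180, 0, …
f+g: L₀ = lclm(L_f,L_g), ord ≤ 1+2.
L = -3 + Dx - 3·Dx^2 + Dx^3  (order 3).
h: a_k = 1, -9, -31/2, -27/2, -239/24, -243/40, -2191/720, -729/560, …
ICs: h(0) = 1, h′(0) = -9, h′′(0) = -31.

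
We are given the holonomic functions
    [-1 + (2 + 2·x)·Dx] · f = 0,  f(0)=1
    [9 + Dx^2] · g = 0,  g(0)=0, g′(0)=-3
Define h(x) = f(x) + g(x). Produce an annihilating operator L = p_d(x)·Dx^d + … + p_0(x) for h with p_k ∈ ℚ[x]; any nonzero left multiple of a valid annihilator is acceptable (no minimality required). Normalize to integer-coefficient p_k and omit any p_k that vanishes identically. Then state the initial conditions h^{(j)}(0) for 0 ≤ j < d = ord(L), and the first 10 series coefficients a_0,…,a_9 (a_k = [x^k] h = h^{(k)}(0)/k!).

f: a_k = 1, 1/2, -1/8, 1/16, -5/128, 7/256, -21/1024, 33/2048, -429/32768, 715/65536, …
g: a_k = 0, -3, 0, 9/2, 0, -81/40, 0, 243/560, 0, -243/4480, …
L₀ := lclm(L_f,L_g); ord L₀ ≤ 1+2.
L = (-351 - 648·x - 324·x^2) + (630 + 1926·x + 1944·x^2 + 648·x^3)·Dx + (-39 - 72·x - 36·x^2)·Dx^2 + (70 + 214·x + 216·x^2 + 72·x^3)·Dx^3  (order 3).
h: a_k = 1, -5/2, -1/8, 73/16, -5/128, -2557/1280, -21/1024, 32259/71680, -429/32768, -99391/2293760, …
ICs: h(0) = 1, h′(0) = -5/2, h′′(0) = -1/4.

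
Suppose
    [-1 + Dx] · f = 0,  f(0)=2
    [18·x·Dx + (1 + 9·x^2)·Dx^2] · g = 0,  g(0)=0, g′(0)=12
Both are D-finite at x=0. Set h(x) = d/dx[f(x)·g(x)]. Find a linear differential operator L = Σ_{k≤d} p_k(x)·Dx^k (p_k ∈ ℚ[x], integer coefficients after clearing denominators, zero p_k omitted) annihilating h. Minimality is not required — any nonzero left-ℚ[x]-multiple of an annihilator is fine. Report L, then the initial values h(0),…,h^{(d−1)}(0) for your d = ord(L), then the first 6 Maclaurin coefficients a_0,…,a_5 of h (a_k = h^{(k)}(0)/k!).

f: a_k = 2, 2, 1, 1/3, 1/12, 1/60, …
g: a_k = 0, 12, 0, -36, 0, 972/5, …
Sym-product of L_f,L_g gives L₀ (≤ ord 2).
Differentiate: ansatz ord ≤ ord L₀ ⇒ L.
L = (-17 - 36·x + 504·x^2 - 324·x^3 + 81·x^4) + (16 + 54·x - 522·x^2 + 486·x^3 - 162·x^4)·Dx + (1 - 18·x + 18·x^2 - 162·x^3 + 81·x^4)·Dx^2  (order 2).
h: a_k = 24, 48, -180, -272, 1769, 2262, …
ICs: h(0) = 24, h′(0) = 48.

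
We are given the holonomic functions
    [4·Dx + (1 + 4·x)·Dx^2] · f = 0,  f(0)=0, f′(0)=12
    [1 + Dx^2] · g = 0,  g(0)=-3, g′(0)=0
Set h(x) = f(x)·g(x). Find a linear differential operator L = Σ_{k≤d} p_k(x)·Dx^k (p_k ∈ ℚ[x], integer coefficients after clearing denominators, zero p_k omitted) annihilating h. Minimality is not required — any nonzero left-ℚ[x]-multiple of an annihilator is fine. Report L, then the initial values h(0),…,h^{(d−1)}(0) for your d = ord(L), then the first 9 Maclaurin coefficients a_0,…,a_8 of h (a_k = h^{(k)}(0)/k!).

L = (-147 - 144·x - 224·x^2 + 256·x^3 + 256·x^4) + (-56 - 160·x + 384·x^2 + 512·x^3)·Dx + (-150 - 160·x - 192·x^2 + 512·x^3 + 512·x^4)·Dx^2 + (-56 - 160·x + 384·x^2 + 512·x^3)·Dx^3 + (-3 - 16·x + 32·x^2 + 256·x^3 + 256·x^4)·Dx^4  (order 4).
h: a_k = 0, -36, 72, -174, 540, -17487/10, 5859, -2821209/140, 706799/10, …
ICs: h(0) = 0, h′(0) = -36, h′′(0) = 144, h′′′(0) = -1044.

f: a_k = 0, 12, -24, 64, -192, 3072/5, -2048, 49152/7, -24576, …
g: a_k = -3, 0, 3/2, 0, -1/8, 0, 1/240, 0, -1/13440, …
h₀=f·g: eliminate ⇒ L₀, order ≤ 2·2.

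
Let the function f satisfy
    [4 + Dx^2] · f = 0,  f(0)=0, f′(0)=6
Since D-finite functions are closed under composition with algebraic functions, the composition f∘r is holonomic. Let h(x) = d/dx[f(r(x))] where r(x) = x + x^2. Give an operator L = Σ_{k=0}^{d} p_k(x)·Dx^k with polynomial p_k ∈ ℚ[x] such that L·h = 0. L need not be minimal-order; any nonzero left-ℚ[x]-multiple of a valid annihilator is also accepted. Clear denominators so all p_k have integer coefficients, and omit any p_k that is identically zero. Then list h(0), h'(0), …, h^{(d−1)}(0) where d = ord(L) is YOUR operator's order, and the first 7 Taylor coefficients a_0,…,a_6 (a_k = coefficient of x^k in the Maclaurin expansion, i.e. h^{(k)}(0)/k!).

f: a_k = 0, 6, 0, -4, 0, 4/5, 0, …
L₀ from L_f via x↦r, Dx↦r'^{-1}Dx.
Derive L from L₀ (diff closure).
L = (16 + 32·x + 96·x^2 + 128·x^3 + 64·x^4) + (-6 - 12·x)·Dx + (1 + 4·x + 4·x^2)·Dx^2  (order 2).
h: a_k = 6, 12, -12, -48, -56, 0, 832/15, …
ICs: h(0) = 6, h′(0) = 12.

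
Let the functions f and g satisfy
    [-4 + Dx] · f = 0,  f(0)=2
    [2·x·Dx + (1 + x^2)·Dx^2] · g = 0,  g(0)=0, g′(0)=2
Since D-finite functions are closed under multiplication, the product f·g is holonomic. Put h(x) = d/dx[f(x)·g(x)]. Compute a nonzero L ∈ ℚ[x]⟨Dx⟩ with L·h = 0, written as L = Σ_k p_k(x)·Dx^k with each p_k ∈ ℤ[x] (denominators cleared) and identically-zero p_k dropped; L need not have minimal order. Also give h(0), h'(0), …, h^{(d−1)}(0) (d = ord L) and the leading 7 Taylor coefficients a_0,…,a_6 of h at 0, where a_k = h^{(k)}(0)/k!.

L = (28 - 32·x + 76·x^2 - 32·x^3 + 32·x^4) + (-15 + 12·x - 35·x^2 + 12·x^3 - 16·x^4)·Dx + (2 - x + 4·x^2 - x^3 + 2·x^4)·Dx^2  (order 2).
h: a_k = 4, 32, 92, 448/3, 164, 416/3, 1508/15, …
ICs: h(0) = 4, h′(0) = 32.

f: a_k = 2, 8, 16, 64/3, 64/3, 256/15, 512/45, …
g: a_k = 0, 2, 0, -2/3, 0, 2/5, 0, …
Product ⇒ symmetric product L₀, ord ≤ 2.
Differentiate: ansatz ord ≤ ord L₀ ⇒ L.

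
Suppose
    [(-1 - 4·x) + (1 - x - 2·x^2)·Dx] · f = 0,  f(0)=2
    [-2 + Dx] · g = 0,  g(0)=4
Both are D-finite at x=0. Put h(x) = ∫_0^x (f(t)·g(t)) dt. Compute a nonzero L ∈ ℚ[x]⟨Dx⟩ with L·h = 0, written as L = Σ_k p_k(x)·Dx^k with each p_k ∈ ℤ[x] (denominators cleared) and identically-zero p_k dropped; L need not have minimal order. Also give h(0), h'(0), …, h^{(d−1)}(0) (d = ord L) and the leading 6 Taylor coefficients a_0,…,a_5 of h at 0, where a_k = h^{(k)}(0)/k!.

L = (3 + 2·x - 4·x^2)·Dx + (-1 + x + 2·x^2)·Dx^2  (order 2).
h: a_k = 0, 8, 12, 56/3, 86/3, 232/5, …
ICs: h(0) = 0, h′(0) = 8.

f: a_k = 2, 2, 6, 10, 22, 42, …
g: a_k = 4, 8, 8, 16/3, 8/3, 16/15, …
L₀ := L_f ⊗_s L_g (sym. prod.), ord ≤ 1.
∫: right-multiply L₀ by Dx.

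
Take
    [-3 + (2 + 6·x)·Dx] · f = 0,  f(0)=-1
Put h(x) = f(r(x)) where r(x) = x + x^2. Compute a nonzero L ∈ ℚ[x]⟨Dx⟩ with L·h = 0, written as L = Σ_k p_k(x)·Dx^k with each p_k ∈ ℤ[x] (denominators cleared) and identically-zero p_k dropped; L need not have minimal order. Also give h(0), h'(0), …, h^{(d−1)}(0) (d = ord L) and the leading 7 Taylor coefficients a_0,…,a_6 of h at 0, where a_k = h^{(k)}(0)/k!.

L = (-3 - 6·x) + (2 + 6·x + 6·x^2)·Dx  (order 1).
h: a_k = -1, -3/2, -3/8, 9/16, -99/128, 243/256, -999/1024, …
ICs: h(0) = -1.

f: a_k = -1, -3/2, 9/8, -27/16, 405/128, -1701/256, 15309/1024, …
Change of var in L_f (x↦r) gives L₀.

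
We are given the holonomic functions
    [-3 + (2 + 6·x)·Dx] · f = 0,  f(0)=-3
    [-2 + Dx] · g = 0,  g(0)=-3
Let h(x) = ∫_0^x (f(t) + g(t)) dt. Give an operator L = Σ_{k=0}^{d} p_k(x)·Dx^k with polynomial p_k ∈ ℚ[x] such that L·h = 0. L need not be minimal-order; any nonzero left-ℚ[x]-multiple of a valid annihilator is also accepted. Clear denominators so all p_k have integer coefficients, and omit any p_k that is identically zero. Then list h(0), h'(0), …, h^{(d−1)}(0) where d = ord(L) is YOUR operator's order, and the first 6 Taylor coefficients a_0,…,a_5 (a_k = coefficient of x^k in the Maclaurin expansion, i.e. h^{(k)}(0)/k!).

L = (42 + 72·x)·Dx + (-25 - 96·x - 144·x^2)·Dx^2 + (2 + 30·x + 72·x^2)·Dx^3  (order 3).
h: a_k = 0, -6, -21/4, -7/8, -145/64, 959/640, …
ICs: h(0) = 0, h′(0) = -6, h′′(0) = -21/2.

f: a_k = -3, -9/2, 27/8, -81/16, 1215/128, -5103/256, …
g: a_k = -3, -6, -6, -4, -2, -4/5, …
f+g: L₀ = lclm(L_f,L_g), ord ≤ 1+1.
h=∫₀ˣh₀: take L = L₀·Dx.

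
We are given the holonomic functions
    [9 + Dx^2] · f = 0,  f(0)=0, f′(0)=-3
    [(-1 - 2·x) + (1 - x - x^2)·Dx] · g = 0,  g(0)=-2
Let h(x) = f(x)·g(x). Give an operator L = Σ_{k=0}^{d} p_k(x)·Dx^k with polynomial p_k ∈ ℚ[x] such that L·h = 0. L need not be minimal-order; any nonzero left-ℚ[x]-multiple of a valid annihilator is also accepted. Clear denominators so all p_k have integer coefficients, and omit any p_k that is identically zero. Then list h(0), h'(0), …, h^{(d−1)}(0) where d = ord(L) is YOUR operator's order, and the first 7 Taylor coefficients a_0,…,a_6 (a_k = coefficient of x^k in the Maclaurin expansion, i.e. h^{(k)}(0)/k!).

L = (-7 + 9·x + 9·x^2) + (2 + 4·x)·Dx + (-1 + x + x^2)·Dx^2  (order 2).
h: a_k = 0, 6, 6, 3, 9, 321/20, 501/20, …
ICs: h(0) = 0, h′(0) = 6.

f: a_k = 0, -3, 0, 9/2, 0, -81/40, 0, …
g: a_k = -2, -2, -4, -6, -10, -16, -26, …
Sym-product of L_f,L_g gives L₀ (≤ ord 2).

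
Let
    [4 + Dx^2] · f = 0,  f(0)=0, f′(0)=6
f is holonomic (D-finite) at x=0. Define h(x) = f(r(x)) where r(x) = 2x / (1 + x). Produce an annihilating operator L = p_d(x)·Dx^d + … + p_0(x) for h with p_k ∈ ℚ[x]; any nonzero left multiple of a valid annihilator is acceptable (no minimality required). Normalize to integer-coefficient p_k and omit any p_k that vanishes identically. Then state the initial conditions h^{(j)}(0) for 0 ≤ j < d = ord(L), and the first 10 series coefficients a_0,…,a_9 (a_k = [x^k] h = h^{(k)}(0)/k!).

f: a_k = 0, 6, 0, -4, 0, 4/5, 0, -8/105, 0, 4/945, …
Substitute x→r, Dx→(1/r')Dx; clear ⇒ L₀.
L = 16 + (2 + 6·x + 6·x^2 + 2·x^3)·Dx + (1 + 4·x + 6·x^2 + 4·x^3 + x^4)·Dx^2  (order 2).
h: a_k = 0, 12, -12, -20, 84, -772/5, 180, -9844/105, -2516/15, 120412/189, …
ICs: h(0) = 0, h′(0) = 12.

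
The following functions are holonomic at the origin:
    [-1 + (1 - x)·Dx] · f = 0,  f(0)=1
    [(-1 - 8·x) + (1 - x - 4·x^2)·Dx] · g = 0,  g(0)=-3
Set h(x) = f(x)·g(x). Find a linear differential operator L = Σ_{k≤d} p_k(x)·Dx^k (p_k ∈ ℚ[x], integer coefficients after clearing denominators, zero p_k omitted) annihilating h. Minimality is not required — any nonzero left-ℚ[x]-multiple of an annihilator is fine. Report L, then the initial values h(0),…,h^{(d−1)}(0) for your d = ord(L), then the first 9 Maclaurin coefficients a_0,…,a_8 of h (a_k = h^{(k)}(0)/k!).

L = (-2 - 6·x + 12·x^2) + (1 - 2·x - 3·x^2 + 4·x^3)·Dx  (order 1).
h: a_k = -3, -6, -21, -48, -135, -330, -873, -2196, -5691, …
ICs: h(0) = -3.

f: a_k = 1, 1, 1, 1, 1, 1, 1, 1, 1, …
g: a_k = -3, -3, -15, -27, -87, -195, -543, -1323, -3495, …
Sym-product of L_f,L_g gives L₀ (≤ ord 1).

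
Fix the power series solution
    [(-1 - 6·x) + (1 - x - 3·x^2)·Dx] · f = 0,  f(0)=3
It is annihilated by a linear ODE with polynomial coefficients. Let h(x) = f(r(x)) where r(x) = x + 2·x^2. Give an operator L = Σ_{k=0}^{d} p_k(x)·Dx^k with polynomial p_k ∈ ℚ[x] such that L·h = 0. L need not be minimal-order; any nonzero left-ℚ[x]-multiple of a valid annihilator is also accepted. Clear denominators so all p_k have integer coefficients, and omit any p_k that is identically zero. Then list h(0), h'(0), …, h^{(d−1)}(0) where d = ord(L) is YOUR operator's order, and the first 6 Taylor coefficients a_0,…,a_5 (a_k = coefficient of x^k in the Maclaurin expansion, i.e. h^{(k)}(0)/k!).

L = (1 + 10·x + 36·x^2 + 48·x^3) + (-1 + x + 5·x^2 + 12·x^3 + 12·x^4)·Dx  (order 1).
h: a_k = 3, 3, 18, 69, 231, 828, …
ICs: h(0) = 3.

f: a_k = 3, 3, 12, 21, 57, 120, …
h₀=f(r): pull back L_f along r ⇒ L₀.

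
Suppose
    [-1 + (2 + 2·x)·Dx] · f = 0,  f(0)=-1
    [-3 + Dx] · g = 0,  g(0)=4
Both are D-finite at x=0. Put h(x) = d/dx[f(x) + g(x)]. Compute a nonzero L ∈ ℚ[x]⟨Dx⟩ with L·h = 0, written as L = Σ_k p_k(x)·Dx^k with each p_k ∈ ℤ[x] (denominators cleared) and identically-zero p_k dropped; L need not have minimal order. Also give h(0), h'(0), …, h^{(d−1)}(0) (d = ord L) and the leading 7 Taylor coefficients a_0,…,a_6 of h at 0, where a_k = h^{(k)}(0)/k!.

L = (-27 - 18·x) + (-33 - 72·x - 36·x^2)·Dx + (14 + 26·x + 12·x^2)·Dx^2  (order 2).
h: a_k = 23/2, 145/4, 861/16, 1733/32, 10333/256, 62523/2560, 123261/10240, …
ICs: h(0) = 23/2, h′(0) = 145/4.

f: a_k = -1, -1/2, 1/8, -1/16, 5/128, -7/256, 21/1024, …
g: a_k = 4, 12, 18, 18, 27/2, 81/10, 81/20, …
Weyl lclm of L_f,L_g ⇒ L₀ (ord ≤ 2).
Derive L from L₀ (diff closure).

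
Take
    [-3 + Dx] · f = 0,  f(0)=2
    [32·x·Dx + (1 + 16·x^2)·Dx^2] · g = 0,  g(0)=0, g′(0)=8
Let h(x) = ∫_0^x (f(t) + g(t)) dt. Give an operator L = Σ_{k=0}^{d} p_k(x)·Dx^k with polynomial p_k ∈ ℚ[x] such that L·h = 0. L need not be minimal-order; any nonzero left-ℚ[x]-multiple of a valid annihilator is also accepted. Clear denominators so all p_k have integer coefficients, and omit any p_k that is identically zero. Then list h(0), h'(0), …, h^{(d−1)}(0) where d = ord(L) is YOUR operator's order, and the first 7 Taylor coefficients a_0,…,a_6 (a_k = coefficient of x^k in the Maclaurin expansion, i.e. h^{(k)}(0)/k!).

L = (96 - 288·x - 4608·x^2 - 4608·x^3)·Dx^2 + (-41 + 1248·x^2 - 2304·x^4)·Dx^3 + (3 + 32·x + 96·x^2 + 512·x^3 + 768·x^4)·Dx^4  (order 4).
h: a_k = 0, 2, 7, 3, -101/12, 27/20, 8273/120, …
ICs: h(0) = 0, h′(0) = 2, h′′(0) = 14, h′′′(0) = 18.

f: a_k = 2, 6, 9, 9, 27/4, 81/20, 81/40, …
g: a_k = 0, 8, 0, -128/3, 0, 2048/5, 0, …
Sum ⇒ L₀ = lclm(L_f,L_g) in ℚ(x)⟨Dx⟩.
h=∫h₀ ⇒ L = L₀·Dx.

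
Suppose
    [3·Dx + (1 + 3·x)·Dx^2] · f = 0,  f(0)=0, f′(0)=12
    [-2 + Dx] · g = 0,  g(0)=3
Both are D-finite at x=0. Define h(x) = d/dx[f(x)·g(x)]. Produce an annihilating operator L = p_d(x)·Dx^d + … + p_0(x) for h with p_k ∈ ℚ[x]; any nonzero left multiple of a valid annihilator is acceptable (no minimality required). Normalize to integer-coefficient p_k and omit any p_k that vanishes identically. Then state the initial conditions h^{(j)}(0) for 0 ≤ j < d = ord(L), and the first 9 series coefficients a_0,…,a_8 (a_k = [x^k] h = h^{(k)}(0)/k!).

f: a_k = 0, 12, -18, 36, -81, 972/5, -486, 8748/7, -6561/2, …
g: a_k = 3, 6, 6, 4, 2, 4/5, 4/15, 8/105, 2/105, …
f·g: L₀ = L_f ⊗_s L_g, ord ≤ 2·1.
Differentiate: ansatz ord ≤ ord L₀ ⇒ L.
L = (20 - 24·x + 72·x^2) + (-8 + 6·x - 72·x^2)·Dx + (-1 + 3·x + 18·x^2)·Dx^2  (order 2).
h: a_k = 36, 36, 216, -348, 1326, -3960, 60772/5, -184748/5, 3921039/35, …
ICs: h(0) = 36, h′(0) = 36.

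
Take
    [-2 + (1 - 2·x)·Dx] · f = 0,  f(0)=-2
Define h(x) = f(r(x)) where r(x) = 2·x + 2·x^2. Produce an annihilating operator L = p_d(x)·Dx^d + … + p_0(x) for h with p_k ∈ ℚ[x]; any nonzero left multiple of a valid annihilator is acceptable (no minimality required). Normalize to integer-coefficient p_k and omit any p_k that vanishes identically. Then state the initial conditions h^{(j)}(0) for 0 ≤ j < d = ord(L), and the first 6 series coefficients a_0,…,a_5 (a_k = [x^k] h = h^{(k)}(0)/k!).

L = (4 + 8·x) + (-1 + 4·x + 4·x^2)·Dx  (order 1).
h: a_k = -2, -8, -40, -192, -928, -4480, …
ICs: h(0) = -2.

f: a_k = -2, -4, -8, -16, -32, -64, …
Change of var in L_f (x↦r) gives L₀.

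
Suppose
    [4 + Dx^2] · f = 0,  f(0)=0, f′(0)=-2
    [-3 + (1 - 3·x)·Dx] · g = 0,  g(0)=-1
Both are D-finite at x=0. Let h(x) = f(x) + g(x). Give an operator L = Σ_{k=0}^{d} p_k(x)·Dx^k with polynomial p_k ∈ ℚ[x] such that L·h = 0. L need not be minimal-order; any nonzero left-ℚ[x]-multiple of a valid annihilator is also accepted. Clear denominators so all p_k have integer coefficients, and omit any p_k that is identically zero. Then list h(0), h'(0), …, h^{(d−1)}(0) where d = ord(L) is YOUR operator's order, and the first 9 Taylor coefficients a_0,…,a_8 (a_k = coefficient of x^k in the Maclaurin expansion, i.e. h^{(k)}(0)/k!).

L = (-348 + 144·x - 216·x^2) + (44 - 180·x + 216·x^2 - 216·x^3)·Dx + (-87 + 36·x - 54·x^2)·Dx^2 + (11 - 45·x + 54·x^2 - 54·x^3)·Dx^3  (order 3).
h: a_k = -1, -5, -9, -77/3, -81, -3649/15, -729, -688897/315, -6561, …
ICs: h(0) = -1, h′(0) = -5, h′′(0) = -18.

f: a_k = 0, -2, 0, 4/3, 0, -4/15, 0, 8/315, 0, …
g: a_k = -1, -3, -9, -27, -81, -243, -729, -2187, -6561, …
h₀=f+g: left-lcm gives L₀, ord ≤ 3.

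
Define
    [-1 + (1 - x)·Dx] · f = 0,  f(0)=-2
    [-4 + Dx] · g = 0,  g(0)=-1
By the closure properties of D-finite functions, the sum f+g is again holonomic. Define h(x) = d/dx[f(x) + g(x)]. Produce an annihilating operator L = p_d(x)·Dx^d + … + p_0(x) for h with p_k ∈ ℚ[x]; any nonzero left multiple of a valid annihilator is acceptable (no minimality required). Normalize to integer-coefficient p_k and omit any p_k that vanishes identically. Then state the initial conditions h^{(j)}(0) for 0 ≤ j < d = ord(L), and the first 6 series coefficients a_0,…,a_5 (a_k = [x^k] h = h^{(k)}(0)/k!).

f: a_k = -2, -2, -2, -2, -2, -2, …
g: a_k = -1, -4, -8, -32/3, -32/3, -128/15, …
h₀=f+g: left-lcm gives L₀, ord ≤ 2.
h₀' ⇒ L via d/dx closure of L₀.
L = (-4 + 16·x) + (5 - 16·x + 8·x^2)·Dx + (-1 + 3·x - 2·x^2)·Dx^2  (order 2).
h: a_k = -6, -20, -38, -152/3, -158/3, -692/15, …
ICs: h(0) = -6, h′(0) = -20.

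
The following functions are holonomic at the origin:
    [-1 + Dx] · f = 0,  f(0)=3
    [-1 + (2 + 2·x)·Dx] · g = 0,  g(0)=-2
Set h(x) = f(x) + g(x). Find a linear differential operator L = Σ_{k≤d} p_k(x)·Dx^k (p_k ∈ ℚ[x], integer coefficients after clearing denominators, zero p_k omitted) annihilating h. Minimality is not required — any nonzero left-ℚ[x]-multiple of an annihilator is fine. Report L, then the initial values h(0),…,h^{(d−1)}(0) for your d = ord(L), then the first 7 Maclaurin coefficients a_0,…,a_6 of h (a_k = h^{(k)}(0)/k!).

f: a_k = 3, 3, 3/2, 1/2, 1/8, 1/40, 1/240, …
g: a_k = -2, -1, 1/4, -1/8, 5/64, -7/128, 21/512, …
Weyl lclm of L_f,L_g ⇒ L₀ (ord ≤ 2).
L = (3 + 2·x) + (-5 - 8·x - 4·x^2)·Dx + (2 + 6·x + 4·x^2)·Dx^2  (order 2).
h: a_k = 1, 2, 7/4, 3/8, 13/64, -19/640, 347/7680, …
ICs: h(0) = 1, h′(0) = 2.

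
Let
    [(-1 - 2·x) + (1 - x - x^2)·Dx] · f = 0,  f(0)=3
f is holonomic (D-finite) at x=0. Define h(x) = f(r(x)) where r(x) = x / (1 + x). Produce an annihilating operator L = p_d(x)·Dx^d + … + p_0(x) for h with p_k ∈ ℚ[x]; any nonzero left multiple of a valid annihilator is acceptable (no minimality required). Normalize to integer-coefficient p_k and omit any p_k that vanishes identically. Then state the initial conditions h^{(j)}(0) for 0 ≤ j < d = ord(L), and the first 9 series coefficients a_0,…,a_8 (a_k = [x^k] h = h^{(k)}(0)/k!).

L = (1 + 3·x) + (-1 - 2·x + x^3)·Dx  (order 1).
h: a_k = 3, 3, 3, 0, 3, -3, 6, -9, 15, …
ICs: h(0) = 3.

f: a_k = 3, 3, 6, 9, 15, 24, 39, 63, 102, …
f∘r: x↦r, Dx↦Dx/r' in L_f ⇒ L₀.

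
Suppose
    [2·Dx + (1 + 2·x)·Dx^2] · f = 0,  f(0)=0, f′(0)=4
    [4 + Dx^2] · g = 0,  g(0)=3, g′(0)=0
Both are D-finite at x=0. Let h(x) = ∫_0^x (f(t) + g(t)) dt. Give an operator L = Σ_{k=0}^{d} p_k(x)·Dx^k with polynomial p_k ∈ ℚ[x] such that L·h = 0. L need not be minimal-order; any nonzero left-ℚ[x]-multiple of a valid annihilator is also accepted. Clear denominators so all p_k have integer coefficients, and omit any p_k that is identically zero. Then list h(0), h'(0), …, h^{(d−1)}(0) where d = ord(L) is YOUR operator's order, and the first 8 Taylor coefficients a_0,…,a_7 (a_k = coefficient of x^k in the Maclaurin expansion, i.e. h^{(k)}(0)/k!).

L = (56 + 32·x + 32·x^2)·Dx^2 + (12 + 40·x + 48·x^2 + 32·x^3)·Dx^3 + (14 + 8·x + 8·x^2)·Dx^4 + (3 + 10·x + 12·x^2 + 8·x^3)·Dx^5  (order 5).
h: a_k = 0, 3, 2, -10/3, 4/3, -6/5, 32/15, -108/35, …
ICs: h(0) = 0, h′(0) = 3, h′′(0) = 4, h′′′(0) = -20, h′′′′(0) = 32.

f: a_k = 0, 4, -4, 16/3, -8, 64/5, -64/3, 256/7, …
g: a_k = 3, 0, -6, 0, 2, 0, -4/15, 0, …
Weyl lclm of L_f,L_g ⇒ L₀ (ord ≤ 4).
h=∫h₀ ⇒ L = L₀·Dx.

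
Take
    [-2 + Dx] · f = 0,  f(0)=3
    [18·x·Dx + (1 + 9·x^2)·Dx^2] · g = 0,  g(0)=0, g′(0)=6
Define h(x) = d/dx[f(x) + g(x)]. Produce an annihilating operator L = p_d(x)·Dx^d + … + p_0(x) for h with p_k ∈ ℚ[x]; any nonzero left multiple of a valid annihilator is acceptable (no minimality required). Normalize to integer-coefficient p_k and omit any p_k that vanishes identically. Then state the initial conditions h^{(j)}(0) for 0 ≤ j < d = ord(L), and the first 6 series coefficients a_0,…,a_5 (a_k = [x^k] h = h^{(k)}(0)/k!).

L = (18 - 36·x - 486·x^2 - 324·x^3) + (-11 + 207·x^2 - 162·x^4)·Dx + (1 + 9·x + 18·x^2 + 81·x^3 + 81·x^4)·Dx^2  (order 2).
h: a_k = 12, 12, -42, 8, 490, 8/5, …
ICs: h(0) = 12, h′(0) = 12.

f: a_k = 3, 6, 6, 4, 2, 4/5, …
g: a_k = 0, 6, 0, -18, 0, 486/5, …
L₀ := lclm(L_f,L_g); ord L₀ ≤ 1+2.
Derive L from L₀ (diff closure).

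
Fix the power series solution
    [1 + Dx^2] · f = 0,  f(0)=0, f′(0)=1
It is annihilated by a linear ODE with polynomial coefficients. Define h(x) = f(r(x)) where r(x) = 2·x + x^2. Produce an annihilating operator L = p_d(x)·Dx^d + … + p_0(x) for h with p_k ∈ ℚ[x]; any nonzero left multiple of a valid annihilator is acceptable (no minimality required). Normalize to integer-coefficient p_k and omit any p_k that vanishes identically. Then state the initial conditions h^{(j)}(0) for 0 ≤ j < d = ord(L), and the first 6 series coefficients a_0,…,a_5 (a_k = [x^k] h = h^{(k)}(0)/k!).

f: a_k = 0, 1, 0, -1/6, 0, 1/120, …
L₀ from L_f via x↦r, Dx↦r'^{-1}Dx.
L = (4 + 12·x + 12·x^2 + 4·x^3) - Dx + (1 + x)·Dx^2  (order 2).
h: a_k = 0, 2, 1, -4/3, -2, -11/15, …
ICs: h(0) = 0, h′(0) = 2.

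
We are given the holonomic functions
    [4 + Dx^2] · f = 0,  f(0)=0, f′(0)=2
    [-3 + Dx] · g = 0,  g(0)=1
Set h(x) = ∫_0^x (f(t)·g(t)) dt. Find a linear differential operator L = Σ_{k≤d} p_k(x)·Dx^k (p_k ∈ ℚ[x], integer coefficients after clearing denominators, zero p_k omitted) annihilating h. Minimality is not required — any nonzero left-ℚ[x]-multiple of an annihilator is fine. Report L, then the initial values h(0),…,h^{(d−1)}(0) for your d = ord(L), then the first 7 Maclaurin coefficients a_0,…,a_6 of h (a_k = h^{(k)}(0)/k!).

f: a_k = 0, 2, 0, -4/3, 0, 4/15, 0, …
g: a_k = 1, 3, 9/2, 9/2, 27/8, 81/40, 81/80, …
f·g: L₀ = L_f ⊗_s L_g, ord ≤ 2·1.
∫: right-multiply L₀ by Dx.
L = 13·Dx - 6·Dx^2 + Dx^3  (order 3).
h: a_k = 0, 0, 1, 2, 23/12, 1, 61/360, …
ICs: h(0) = 0, h′(0) = 0, h′′(0) = 2.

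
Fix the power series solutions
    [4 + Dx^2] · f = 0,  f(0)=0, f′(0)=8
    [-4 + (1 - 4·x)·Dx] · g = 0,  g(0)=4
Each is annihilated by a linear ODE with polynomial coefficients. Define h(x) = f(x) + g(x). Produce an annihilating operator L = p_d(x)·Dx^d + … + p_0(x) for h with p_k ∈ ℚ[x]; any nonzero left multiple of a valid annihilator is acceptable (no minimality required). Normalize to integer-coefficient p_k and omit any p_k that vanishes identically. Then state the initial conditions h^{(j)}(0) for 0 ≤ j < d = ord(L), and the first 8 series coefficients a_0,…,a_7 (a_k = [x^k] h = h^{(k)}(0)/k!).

f: a_k = 0, 8, 0, -16/3, 0, 16/15, 0, -32/315, …
g: a_k = 4, 16, 64, 256, 1024, 4096, 16384, 65536, …
h₀=f+g: left-lcm gives L₀, ord ≤ 3.
L = (-400 + 128·x - 256·x^2) + (36 - 176·x + 192·x^2 - 256·x^3)·Dx + (-100 + 32·x - 64·x^2)·Dx^2 + (9 - 44·x + 48·x^2 - 64·x^3)·Dx^3  (order 3).
h: a_k = 4, 24, 64, 752/3, 1024, 61456/15, 16384, 20643808/315, …
ICs: h(0) = 4, h′(0) = 24, h′′(0) = 128.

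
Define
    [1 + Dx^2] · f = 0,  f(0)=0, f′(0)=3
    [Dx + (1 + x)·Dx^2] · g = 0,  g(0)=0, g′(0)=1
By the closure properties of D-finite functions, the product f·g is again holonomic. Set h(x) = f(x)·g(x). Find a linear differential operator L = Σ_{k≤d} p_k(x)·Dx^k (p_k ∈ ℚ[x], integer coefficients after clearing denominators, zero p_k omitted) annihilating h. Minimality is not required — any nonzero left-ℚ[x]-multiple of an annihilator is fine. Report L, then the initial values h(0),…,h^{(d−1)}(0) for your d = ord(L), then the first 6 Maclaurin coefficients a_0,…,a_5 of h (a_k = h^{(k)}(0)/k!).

f: a_k = 0, 3, 0, -1/2, 0, 1/40, …
g: a_k = 0, 1, -1/2, 1/3, -1/4, 1/5, …
Sym-product of L_f,L_g gives L₀ (≤ ord 4).
L = (-3 + 6·x + 19·x^2 + 16·x^3 + 4·x^4) + (4 + 20·x + 24·x^2 + 8·x^3)·Dx + (20·x + 42·x^2 + 32·x^3 + 8·x^4)·Dx^2 + (4 + 20·x + 24·x^2 + 8·x^3)·Dx^3 + (3 + 14·x + 23·x^2 + 16·x^3 + 4·x^4)·Dx^4  (order 4).
h: a_k = 0, 0, 3, -3/2, 1/2, -1/2, …
ICs: h(0) = 0, h′(0) = 0, h′′(0) = 6, h′′′(0) = -9.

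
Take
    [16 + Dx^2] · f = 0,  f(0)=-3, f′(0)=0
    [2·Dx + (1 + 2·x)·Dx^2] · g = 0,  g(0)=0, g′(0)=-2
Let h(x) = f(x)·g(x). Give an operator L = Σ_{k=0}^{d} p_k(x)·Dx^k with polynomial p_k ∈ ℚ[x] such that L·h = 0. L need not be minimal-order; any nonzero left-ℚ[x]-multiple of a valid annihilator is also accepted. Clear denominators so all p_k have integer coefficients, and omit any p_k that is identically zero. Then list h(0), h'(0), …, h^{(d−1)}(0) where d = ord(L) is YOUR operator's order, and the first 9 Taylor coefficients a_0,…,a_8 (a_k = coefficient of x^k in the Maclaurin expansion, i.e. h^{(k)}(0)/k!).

L = (2688 + 27648·x + 93184·x^2 + 131072·x^3 + 65536·x^4) + (896 + 5888·x + 12288·x^2 + 8192·x^3)·Dx + (408 + 3712·x + 11904·x^2 + 16384·x^3 + 8192·x^4)·Dx^2 + (56 + 368·x + 768·x^2 + 512·x^3)·Dx^3 + (15 + 124·x + 380·x^2 + 512·x^3 + 256·x^4)·Dx^4  (order 4).
h: a_k = 0, 6, -6, -40, 36, 96/5, 0, -1664/35, 992/15, …
ICs: h(0) = 0, h′(0) = 6, h′′(0) = -12, h′′′(0) = -240.

f: a_k = -3, 0, 24, 0, -32, 0, 256/15, 0, -512/105, …
g: a_k = 0, -2, 2, -8/3, 4, -32/5, 32/3, -128/7, 32, …
f·g: L₀ = L_f ⊗_s L_g, ord ≤ 2·2.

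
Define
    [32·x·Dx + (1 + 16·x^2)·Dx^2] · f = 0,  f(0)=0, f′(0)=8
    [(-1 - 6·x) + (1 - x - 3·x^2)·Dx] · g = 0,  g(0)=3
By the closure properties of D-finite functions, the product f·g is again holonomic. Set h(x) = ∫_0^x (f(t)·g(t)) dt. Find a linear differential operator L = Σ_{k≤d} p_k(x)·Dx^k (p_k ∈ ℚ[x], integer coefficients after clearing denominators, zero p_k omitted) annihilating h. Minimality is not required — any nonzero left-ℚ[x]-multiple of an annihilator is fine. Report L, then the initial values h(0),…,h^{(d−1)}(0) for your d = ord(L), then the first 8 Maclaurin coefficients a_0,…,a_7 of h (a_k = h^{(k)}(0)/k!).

f: a_k = 0, 8, 0, -128/3, 0, 2048/5, 0, -32768/7, …
g: a_k = 3, 3, 12, 21, 57, 120, 291, 651, …
Sym-product of L_f,L_g gives L₀ (≤ ord 2).
h=∫₀ˣh₀: take L = L₀·Dx.
L = (6 + 32·x + 288·x^2)·Dx + (2 - 20·x + 64·x^2 + 288·x^3)·Dx^2 + (-1 + x - 13·x^2 + 16·x^3 + 48·x^4)·Dx^3  (order 3).
h: a_k = 0, 0, 12, 8, -8, 8, 2932/15, 6464/35, …
ICs: h(0) = 0, h′(0) = 0, h′′(0) = 24.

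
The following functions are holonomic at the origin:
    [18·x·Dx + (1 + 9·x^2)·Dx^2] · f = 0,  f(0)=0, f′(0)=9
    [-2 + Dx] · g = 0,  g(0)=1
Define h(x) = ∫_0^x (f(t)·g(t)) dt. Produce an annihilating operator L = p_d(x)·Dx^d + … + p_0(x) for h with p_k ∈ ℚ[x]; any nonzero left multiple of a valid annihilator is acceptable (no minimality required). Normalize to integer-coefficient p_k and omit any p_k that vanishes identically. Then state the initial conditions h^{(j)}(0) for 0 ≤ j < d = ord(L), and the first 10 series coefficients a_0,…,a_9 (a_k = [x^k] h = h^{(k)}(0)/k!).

f: a_k = 0, 9, 0, -27, 0, 729/5, 0, -6561/7, 0, 6561, …
g: a_k = 1, 2, 2, 4/3, 2/3, 4/15, 4/45, 8/315, 2/315, 4/2835, …
L₀ := L_f ⊗_s L_g (sym. prod.), ord ≤ 2.
h=∫h₀ ⇒ L = L₀·Dx.
L = (4 - 36·x + 36·x^2)·Dx + (-4 + 18·x - 36·x^2)·Dx^2 + (1 + 9·x^2)·Dx^3  (order 3).
h: a_k = 0, 0, 9/2, 6, -9/4, -42/5, 163/10, 258/7, -23201/280, -11810/63, …
ICs: h(0) = 0, h′(0) = 0, h′′(0) = 9.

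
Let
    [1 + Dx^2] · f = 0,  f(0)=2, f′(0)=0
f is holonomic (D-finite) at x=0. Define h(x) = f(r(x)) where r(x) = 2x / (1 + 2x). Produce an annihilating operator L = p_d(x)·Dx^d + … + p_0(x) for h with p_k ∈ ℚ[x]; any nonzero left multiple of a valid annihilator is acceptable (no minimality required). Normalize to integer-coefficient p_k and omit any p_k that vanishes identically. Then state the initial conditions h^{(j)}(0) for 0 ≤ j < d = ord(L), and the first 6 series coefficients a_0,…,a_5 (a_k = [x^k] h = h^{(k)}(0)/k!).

f: a_k = 2, 0, -1, 0, 1/12, 0, …
Substitute x→r, Dx→(1/r')Dx; clear ⇒ L₀.
L = 4 + (4 + 24·x + 48·x^2 + 32·x^3)·Dx + (1 + 8·x + 24·x^2 + 32·x^3 + 16·x^4)·Dx^2  (order 2).
h: a_k = 2, 0, -4, 16, -140/3, 352/3, …
ICs: h(0) = 2, h′(0) = 0.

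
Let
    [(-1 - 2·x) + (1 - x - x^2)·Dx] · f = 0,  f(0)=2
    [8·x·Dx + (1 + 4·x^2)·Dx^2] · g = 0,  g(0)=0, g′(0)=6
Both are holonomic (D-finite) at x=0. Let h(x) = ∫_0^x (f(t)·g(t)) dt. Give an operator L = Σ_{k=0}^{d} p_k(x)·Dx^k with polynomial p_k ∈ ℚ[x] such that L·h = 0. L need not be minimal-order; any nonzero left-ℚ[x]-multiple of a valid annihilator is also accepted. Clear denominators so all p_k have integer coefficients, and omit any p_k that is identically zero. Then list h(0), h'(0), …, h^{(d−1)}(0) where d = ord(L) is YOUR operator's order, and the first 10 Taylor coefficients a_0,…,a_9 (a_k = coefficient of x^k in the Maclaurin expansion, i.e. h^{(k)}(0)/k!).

L = (2 + 8·x + 24·x^2)·Dx + (2 - 4·x + 16·x^2 + 24·x^3)·Dx^2 + (-1 + x - 3·x^2 + 4·x^3 + 4·x^4)·Dx^3  (order 3).
h: a_k = 0, 0, 6, 4, 2, 4, 166/15, 432/35, 377/70, 4532/315, …
ICs: h(0) = 0, h′(0) = 0, h′′(0) = 12.

f: a_k = 2, 2, 4, 6, 10, 16, 26, 42, 68, 110, …
g: a_k = 0, 6, 0, -8, 0, 96/5, 0, -384/7, 0, 512/3, …
L₀ := L_f ⊗_s L_g (sym. prod.), ord ≤ 2.
h=∫h₀ ⇒ L = L₀·Dx.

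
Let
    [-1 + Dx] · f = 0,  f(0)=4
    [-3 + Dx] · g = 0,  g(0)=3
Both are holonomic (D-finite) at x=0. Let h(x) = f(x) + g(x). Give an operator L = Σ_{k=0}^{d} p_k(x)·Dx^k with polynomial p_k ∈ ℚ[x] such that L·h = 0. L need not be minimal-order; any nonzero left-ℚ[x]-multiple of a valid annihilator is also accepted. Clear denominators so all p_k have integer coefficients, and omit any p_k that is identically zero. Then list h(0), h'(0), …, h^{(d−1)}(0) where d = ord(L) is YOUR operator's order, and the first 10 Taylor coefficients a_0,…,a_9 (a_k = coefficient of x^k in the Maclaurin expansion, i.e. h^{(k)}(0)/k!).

L = 3 - 4·Dx + Dx^2  (order 2).
h: a_k = 7, 13, 31/2, 85/6, 247/24, 733/120, 2191/720, 1313/1008, 19687/40320, 59053/362880, …
ICs: h(0) = 7, h′(0) = 13.

f: a_k = 4, 4, 2, 2/3, 1/6, 1/30, 1/180, 1/1260, 1/10080, 1/90720, …
g: a_k = 3, 9, 27/2, 27/2, 81/8, 243/40, 243/80, 729/560, 2187/4480, 729/4480, …
Weyl lclm of L_f,L_g ⇒ L₀ (ord ≤ 2).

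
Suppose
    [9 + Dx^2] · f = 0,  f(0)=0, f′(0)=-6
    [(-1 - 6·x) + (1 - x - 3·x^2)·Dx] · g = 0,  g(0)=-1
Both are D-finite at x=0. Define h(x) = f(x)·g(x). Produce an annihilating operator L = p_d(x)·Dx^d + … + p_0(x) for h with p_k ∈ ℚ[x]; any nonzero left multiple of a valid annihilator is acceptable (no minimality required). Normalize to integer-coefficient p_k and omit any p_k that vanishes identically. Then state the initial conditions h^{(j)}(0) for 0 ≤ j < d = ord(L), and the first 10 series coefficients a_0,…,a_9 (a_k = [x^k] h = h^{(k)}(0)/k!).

f: a_k = 0, -6, 0, 9, 0, -81/20, 0, 243/280, 0, -243/2240, …
g: a_k = -1, -1, -4, -7, -19, -40, -97, -217, -508, -1159, …
f·g: L₀ = L_f ⊗_s L_g, ord ≤ 2·1.
L = (-3 + 9·x + 27·x^2) + (2 + 12·x)·Dx + (-1 + x + 3·x^2)·Dx^2  (order 2).
h: a_k = 0, 6, 6, 15, 33, 1641/20, 3621/20, 119373/280, 54291/56, 1007367/448, …
ICs: h(0) = 0, h′(0) = 6.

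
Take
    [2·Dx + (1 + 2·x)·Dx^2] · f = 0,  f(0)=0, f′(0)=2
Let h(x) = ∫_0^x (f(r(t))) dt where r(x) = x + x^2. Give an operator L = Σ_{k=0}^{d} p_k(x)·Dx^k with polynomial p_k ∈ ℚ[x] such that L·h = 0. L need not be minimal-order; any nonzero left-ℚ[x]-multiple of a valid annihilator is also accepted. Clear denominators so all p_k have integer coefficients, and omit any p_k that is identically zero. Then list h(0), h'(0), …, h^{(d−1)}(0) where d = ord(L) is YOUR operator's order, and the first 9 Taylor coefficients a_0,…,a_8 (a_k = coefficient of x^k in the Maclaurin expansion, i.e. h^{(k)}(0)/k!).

f: a_k = 0, 2, -2, 8/3, -4, 32/5, -32/3, 128/7, -32, …
Change of var in L_f (x↦r) gives L₀.
h=∫₀ˣh₀: take L = L₀·Dx.
L = (4·x + 4·x^2)·Dx^2 + (1 + 4·x + 6·x^2 + 4·x^3)·Dx^3  (order 3).
h: a_k = 0, 0, 1, 0, -1/3, 2/5, -4/15, 0, 2/7, …
ICs: h(0) = 0, h′(0) = 0, h′′(0) = 2.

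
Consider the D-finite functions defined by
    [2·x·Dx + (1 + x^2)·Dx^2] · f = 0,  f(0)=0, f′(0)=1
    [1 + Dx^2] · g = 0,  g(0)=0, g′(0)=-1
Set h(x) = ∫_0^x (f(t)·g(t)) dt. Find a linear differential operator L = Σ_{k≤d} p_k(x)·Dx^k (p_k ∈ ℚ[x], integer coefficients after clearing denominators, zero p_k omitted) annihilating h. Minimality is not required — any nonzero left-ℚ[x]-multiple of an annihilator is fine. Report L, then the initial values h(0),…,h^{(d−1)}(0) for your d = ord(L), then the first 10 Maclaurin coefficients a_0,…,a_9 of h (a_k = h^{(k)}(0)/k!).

f: a_k = 0, 1, 0, -1/3, 0, 1/5, 0, -1/7, 0, 1/9, …
g: a_k = 0, -1, 0, 1/6, 0, -1/120, 0, 1/5040, 0, -1/362880, …
Product ⇒ symmetric product L₀, ord ≤ 4.
Integrate: L := L₀·Dx.
L = (10 + 26·x^2 + 11·x^4 + 4·x^6 + x^8)·Dx + (12·x + 20·x^3 + 12·x^5 + 4·x^7)·Dx^2 + (12 + 32·x^2 + 18·x^4 + 8·x^6 + 2·x^8)·Dx^3 + (12·x + 20·x^3 + 12·x^5 + 4·x^7)·Dx^4 + (2 + 6·x^2 + 7·x^4 + 4·x^6 + x^8)·Dx^5  (order 5).
h: a_k = 0, 0, 0, -1/3, 0, 1/10, 0, -19/504, 0, 43/2160, …
ICs: h(0) = 0, h′(0) = 0, h′′(0) = 0, h′′′(0) = -2, h′′′′(0) = 0.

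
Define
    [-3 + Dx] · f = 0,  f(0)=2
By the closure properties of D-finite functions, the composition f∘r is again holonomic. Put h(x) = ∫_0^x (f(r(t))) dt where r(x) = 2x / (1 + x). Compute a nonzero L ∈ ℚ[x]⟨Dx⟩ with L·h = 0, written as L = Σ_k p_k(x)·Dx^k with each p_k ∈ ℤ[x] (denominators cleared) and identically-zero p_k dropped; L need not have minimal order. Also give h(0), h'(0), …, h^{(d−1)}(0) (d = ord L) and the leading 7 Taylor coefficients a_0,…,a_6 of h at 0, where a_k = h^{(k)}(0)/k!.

L = -6·Dx + (1 + 2·x + x^2)·Dx^2  (order 2).
h: a_k = 0, 2, 6, 8, 3, -12/5, -2/5, …
ICs: h(0) = 0, h′(0) = 2.

f: a_k = 2, 6, 9, 9, 27/4, 81/20, 81/40, …
L₀ from L_f via x↦r, Dx↦r'^{-1}Dx.
h=∫₀ˣh₀: take L = L₀·Dx.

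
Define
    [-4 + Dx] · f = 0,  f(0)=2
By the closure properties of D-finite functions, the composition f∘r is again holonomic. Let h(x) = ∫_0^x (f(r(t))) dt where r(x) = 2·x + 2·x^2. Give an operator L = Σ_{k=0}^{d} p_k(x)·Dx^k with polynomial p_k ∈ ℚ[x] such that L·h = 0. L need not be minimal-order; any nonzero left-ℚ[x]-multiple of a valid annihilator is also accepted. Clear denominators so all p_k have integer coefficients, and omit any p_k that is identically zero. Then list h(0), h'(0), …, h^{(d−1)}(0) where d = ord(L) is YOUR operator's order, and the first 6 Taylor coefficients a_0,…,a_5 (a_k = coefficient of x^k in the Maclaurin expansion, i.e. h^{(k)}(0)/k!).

L = (-8 - 16·x)·Dx + Dx^2  (order 2).
h: a_k = 0, 2, 8, 80/3, 224/3, 2752/15, …
ICs: h(0) = 0, h′(0) = 2.

f: a_k = 2, 8, 16, 64/3, 64/3, 256/15, …
Change of var in L_f (x↦r) gives L₀.
Integrate: L := L₀·Dx.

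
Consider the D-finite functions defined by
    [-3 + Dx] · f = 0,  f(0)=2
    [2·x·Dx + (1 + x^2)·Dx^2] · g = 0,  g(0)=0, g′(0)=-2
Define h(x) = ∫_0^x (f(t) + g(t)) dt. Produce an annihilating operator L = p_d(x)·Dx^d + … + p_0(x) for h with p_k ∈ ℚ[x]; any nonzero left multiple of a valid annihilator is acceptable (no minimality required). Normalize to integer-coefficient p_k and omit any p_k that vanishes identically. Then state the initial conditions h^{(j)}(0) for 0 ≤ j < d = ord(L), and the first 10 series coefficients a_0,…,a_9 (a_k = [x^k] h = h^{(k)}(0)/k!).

L = (6 - 18·x - 18·x^2 - 18·x^3)·Dx^2 + (-11 - 12·x^2 - 9·x^4)·Dx^3 + (3 + 2·x + 6·x^2 + 2·x^3 + 3·x^4)·Dx^4  (order 4).
h: a_k = 0, 2, 2, 3, 29/12, 27/20, 73/120, 81/280, 323/2240, 81/2240, …
ICs: h(0) = 0, h′(0) = 2, h′′(0) = 4, h′′′(0) = 18.

f: a_k = 2, 6, 9, 9, 27/4, 81/20, 81/40, 243/280, 729/2240, 243/2240, …
g: a_k = 0, -2, 0, 2/3, 0, -2/5, 0, 2/7, 0, -2/9, …
Sum ⇒ L₀ = lclm(L_f,L_g) in ℚ(x)⟨Dx⟩.
∫: right-multiply L₀ by Dx.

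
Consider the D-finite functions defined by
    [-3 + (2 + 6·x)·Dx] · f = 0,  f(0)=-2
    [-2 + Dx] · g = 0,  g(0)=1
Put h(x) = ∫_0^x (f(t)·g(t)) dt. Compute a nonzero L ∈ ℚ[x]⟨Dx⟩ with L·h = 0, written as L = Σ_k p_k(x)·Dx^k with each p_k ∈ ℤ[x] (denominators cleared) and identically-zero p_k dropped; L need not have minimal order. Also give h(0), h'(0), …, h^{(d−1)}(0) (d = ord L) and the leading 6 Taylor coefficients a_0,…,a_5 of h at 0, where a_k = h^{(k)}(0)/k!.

L = (-7 - 12·x)·Dx + (2 + 6·x)·Dx^2  (order 2).
h: a_k = 0, -2, -7/2, -31/12, -181/96, -241/960, …
ICs: h(0) = 0, h′(0) = -2.

f: a_k = -2, -3, 9/4, -27/8, 405/64, -1701/128, …
g: a_k = 1, 2, 2, 4/3, 2/3, 4/15, …
Sym-product of L_f,L_g gives L₀ (≤ ord 1).
h=∫h₀ ⇒ L = L₀·Dx.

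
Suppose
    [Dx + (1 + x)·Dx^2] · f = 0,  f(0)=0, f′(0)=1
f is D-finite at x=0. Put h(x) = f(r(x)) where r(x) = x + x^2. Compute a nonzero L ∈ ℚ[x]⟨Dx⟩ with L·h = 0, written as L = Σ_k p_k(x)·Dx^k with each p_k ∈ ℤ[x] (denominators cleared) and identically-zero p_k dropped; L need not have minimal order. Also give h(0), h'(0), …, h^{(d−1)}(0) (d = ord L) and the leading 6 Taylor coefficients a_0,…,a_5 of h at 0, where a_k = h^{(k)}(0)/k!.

f: a_k = 0, 1, -1/2, 1/3, -1/4, 1/5, …
h₀=f(r): pull back L_f along r ⇒ L₀.
L = (-1 + 2·x + 2·x^2)·Dx + (1 + 3·x + 3·x^2 + 2·x^3)·Dx^2  (order 2).
h: a_k = 0, 1, 1/2, -2/3, 1/4, 1/5, …
ICs: h(0) = 0, h′(0) = 1.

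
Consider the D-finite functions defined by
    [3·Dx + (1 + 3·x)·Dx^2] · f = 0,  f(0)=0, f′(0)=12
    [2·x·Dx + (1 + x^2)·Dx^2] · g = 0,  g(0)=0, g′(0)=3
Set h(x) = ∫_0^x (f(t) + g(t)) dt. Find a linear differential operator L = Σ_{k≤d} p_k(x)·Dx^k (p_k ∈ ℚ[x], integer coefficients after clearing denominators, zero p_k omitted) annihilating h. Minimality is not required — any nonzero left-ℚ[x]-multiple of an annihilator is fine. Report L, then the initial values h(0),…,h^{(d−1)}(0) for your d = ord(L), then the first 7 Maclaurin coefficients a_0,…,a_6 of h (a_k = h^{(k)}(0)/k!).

L = (-6 - 54·x + 18·x^2 + 18·x^3)·Dx^2 + (-20 - 12·x - 48·x^2 + 36·x^3 + 36·x^4)·Dx^3 + (-3 - 7·x + 6·x^2 + 2·x^3 + 9·x^4 + 9·x^5)·Dx^4  (order 4).
h: a_k = 0, 0, 15/2, -6, 35/4, -81/5, 65/2, …
ICs: h(0) = 0, h′(0) = 0, h′′(0) = 15, h′′′(0) = -36.

f: a_k = 0, 12, -18, 36, -81, 972/5, -486, …
g: a_k = 0, 3, 0, -1, 0, 3/5, 0, …
L₀ := lclm(L_f,L_g); ord L₀ ≤ 2+2.
Integrate: L := L₀·Dx.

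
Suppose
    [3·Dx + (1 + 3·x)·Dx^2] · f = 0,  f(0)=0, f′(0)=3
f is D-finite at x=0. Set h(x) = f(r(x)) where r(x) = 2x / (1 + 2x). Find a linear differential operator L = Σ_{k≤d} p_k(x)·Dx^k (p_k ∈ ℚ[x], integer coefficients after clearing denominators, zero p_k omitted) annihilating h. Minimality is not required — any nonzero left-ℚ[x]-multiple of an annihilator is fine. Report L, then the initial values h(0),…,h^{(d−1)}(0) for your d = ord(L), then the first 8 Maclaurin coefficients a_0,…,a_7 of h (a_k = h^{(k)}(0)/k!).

f: a_k = 0, 3, -9/2, 9, -81/4, 243/5, -243/2, 2187/7, …
f∘r: x↦r, Dx↦Dx/r' in L_f ⇒ L₀.
L = (10 + 32·x)·Dx + (1 + 10·x + 16·x^2)·Dx^2  (order 2).
h: a_k = 0, 6, -30, 168, -1020, 32736/5, -43680, 2097024/7, …
ICs: h(0) = 0, h′(0) = 6.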